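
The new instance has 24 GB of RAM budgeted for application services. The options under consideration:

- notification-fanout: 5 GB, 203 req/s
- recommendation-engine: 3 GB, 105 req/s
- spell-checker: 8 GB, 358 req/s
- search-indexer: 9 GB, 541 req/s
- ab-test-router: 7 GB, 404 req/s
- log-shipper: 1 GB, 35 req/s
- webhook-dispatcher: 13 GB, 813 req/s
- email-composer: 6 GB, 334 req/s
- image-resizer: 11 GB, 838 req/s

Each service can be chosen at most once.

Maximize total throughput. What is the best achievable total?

1651

Best packing: webhook-dispatcher + image-resizer — 24 GB, 1651 total.
That's the maximum — no swap from here does better than 1651.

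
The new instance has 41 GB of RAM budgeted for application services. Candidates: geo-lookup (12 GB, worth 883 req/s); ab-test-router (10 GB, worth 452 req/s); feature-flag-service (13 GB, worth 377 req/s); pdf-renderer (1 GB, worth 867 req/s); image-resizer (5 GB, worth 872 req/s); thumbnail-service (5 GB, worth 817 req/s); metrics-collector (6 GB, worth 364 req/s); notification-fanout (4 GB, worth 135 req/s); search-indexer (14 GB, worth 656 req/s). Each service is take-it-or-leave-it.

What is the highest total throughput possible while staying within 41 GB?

4255

The ratio ordering already packs tightly: geo-lookup + ab-test-router + pdf-renderer + image-resizer + thumbnail-service + metrics-collector, 39 GB, 4255.
Runner-up geo-lookup + pdf-renderer + image-resizer + thumbnail-service + notification-fanout + search-indexer tops out at 4230.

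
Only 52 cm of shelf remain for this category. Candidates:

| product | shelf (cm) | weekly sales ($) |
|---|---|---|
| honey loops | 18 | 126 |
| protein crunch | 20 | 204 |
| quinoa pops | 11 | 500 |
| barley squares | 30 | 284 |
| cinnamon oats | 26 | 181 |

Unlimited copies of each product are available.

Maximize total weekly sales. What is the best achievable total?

2000

Best packing: 4×quinoa pops — 44 cm, 2000 total.
That's the maximum — no swap from here does better than 2000.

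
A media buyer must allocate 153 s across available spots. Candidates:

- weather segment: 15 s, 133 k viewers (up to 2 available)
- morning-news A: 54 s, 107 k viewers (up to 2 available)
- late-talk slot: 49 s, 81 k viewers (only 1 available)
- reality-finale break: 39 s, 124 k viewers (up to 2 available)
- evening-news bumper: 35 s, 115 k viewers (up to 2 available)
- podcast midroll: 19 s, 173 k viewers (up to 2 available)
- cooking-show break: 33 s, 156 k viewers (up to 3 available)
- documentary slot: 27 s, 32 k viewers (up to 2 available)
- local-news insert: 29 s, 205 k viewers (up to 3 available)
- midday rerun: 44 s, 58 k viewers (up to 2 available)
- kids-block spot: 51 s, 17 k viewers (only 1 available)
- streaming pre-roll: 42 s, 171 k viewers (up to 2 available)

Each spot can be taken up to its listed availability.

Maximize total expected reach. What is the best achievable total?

Greedy by ratio would take 2×weather segment + 2×podcast midroll + documentary slot + 2×local-news insert: 153 s used, total 1054.
The 42 s tied up in weather segment and documentary slot is better spent on local-news insert — total rises to 1094 (140 s).
The spare 13 s is too small for any remaining spot, and no exchange beats 1094.

1094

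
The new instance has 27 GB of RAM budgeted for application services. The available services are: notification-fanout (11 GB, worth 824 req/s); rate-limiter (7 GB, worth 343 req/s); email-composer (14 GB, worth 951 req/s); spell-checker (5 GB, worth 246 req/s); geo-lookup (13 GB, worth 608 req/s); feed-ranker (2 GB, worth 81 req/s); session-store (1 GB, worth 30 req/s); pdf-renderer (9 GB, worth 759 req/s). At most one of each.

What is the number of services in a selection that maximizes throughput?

Optimal total is 1926.
For example notification-fanout + rate-limiter + pdf-renderer achieves it, using 27 GB.
Every optimal selection uses 3 services.

3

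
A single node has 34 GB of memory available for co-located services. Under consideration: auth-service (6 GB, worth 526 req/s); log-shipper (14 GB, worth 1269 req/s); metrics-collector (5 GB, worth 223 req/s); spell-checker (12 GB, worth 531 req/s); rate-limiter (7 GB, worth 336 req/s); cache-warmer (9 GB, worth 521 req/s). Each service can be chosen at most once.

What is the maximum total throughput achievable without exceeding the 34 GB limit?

Best packing: auth-service + log-shipper + metrics-collector + cache-warmer — 34 GB, 2539 total.

2539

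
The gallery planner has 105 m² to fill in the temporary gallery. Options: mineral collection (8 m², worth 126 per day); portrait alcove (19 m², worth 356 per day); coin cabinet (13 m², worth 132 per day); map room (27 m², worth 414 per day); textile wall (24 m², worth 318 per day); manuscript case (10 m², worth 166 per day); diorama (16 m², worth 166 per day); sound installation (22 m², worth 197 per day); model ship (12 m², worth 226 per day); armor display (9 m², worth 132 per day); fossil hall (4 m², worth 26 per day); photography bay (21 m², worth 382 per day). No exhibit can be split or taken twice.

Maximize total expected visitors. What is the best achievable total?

1710

Filling by ratio: mineral collection + portrait alcove + map room + manuscript case + model ship + fossil hall + photography bay for 1696, with 4 m² left unused.
Replace mineral collection and fossil hall with diorama: the trade gains 14 net, giving 1710 at 105 m².
Nothing else within 105 m² beats 1710.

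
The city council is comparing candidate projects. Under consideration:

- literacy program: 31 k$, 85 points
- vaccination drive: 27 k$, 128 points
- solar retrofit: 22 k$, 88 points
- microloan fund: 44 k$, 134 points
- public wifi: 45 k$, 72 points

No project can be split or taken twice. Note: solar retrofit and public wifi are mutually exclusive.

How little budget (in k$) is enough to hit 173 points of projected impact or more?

49

Minimise k$ subject to total projected impact ≥ 173.
vaccination drive + solar retrofit reaches 216 using 49 k$.
Below 49 k$ the best achievable stays under 173.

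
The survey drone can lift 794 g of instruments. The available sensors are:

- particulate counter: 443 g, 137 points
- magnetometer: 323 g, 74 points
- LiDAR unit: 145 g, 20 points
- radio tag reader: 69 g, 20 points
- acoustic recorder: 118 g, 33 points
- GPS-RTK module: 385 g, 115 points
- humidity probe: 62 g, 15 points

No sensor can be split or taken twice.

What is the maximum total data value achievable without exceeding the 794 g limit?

A density-first pass picks particulate counter + radio tag reader + acoustic recorder + humidity probe — 205 at 692 g.
Dropping radio tag reader and acoustic recorder and humidity probe frees 249 g; slotting in magnetometer (323 g) lifts the total to 211 at 766 g.
Every other selection either busts 794 g or fails to beat 211.

211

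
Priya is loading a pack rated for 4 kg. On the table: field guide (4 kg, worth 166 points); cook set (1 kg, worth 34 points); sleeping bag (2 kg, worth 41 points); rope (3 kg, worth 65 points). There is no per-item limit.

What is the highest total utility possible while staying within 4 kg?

Field guide uses 4 of the 4 kg and totals 166.

166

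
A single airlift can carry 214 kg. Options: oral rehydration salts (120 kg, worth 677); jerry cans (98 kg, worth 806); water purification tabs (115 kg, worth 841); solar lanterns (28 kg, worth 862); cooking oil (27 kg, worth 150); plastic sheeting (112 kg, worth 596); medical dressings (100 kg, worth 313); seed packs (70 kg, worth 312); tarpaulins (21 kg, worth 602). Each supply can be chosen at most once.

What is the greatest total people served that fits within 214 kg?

The ratio heuristic lands on jerry cans + solar lanterns + cooking oil + tarpaulins (2420) but leaves 40 kg idle.
The 98 kg tied up in jerry cans is better spent on water purification tabs — total rises to 2455 (191 kg).
The closest alternative, jerry cans + solar lanterns + cooking oil + tarpaulins, reaches only 2420.

2455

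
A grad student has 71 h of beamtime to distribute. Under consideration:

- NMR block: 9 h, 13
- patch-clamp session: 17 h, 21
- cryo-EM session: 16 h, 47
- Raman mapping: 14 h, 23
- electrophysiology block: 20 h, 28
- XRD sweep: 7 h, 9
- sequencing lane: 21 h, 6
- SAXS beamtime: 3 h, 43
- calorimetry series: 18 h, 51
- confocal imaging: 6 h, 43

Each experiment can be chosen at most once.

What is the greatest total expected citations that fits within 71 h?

Greedy by ratio would take NMR block + cryo-EM session + Raman mapping + SAXS beamtime + calorimetry series + confocal imaging: 66 h used, total 220.
Replace NMR block and Raman mapping with electrophysiology block + XRD sweep: the trade gains 1 net, giving 221 at 70 h.
That's the maximum — no swap from here does better than 221.

221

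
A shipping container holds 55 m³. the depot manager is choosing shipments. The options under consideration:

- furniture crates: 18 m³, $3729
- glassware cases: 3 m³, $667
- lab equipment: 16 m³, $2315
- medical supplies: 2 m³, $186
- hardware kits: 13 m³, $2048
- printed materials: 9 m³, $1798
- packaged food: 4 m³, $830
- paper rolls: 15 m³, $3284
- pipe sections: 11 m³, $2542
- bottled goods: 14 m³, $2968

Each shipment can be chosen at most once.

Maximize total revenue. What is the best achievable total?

11704

Ranking by ratio (revenue/m³): pipe sections 231.09, glassware cases 222.33, paper rolls 218.93.
The ratio heuristic lands on glassware cases + medical supplies + packaged food + paper rolls + pipe sections + bottled goods (10477) but leaves 6 m³ idle.
But furniture crates + glassware cases + printed materials + pipe sections + bottled goods fits in 55 m³ and reaches 11704.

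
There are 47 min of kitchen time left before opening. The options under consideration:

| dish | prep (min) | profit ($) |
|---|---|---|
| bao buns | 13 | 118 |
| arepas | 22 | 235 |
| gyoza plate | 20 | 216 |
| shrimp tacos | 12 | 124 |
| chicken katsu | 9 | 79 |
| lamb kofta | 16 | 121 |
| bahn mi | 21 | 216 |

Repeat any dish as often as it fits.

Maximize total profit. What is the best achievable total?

Greedy by ratio would take 2×gyoza plate: 40 min used, total 432.
Dropping 2×gyoza plate frees 40 min; slotting in arepas + 2×shrimp tacos (46 min) lifts the total to 483 at 46 min.
That's the maximum — no swap from here does better than 483.

483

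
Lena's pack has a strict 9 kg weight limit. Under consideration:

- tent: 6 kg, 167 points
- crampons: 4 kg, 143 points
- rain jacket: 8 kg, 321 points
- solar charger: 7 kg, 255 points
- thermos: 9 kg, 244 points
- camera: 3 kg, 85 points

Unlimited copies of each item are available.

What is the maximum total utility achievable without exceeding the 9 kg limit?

321

Rain jacket uses 8 of the 9 kg and totals 321.
The spare 1 kg is too small for any remaining item, and no exchange beats 321.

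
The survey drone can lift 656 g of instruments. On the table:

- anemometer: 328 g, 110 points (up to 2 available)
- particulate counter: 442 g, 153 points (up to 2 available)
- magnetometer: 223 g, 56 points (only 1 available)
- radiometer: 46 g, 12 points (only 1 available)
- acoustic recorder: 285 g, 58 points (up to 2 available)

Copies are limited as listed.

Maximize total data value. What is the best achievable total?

220

Filling by ratio: particulate counter + radiometer for 165, with 168 g left unused.
Dropping particulate counter and radiometer frees 488 g; slotting in 2×anemometer (656 g) lifts the total to 220 at 656 g.
Nothing else within 656 g beats 220.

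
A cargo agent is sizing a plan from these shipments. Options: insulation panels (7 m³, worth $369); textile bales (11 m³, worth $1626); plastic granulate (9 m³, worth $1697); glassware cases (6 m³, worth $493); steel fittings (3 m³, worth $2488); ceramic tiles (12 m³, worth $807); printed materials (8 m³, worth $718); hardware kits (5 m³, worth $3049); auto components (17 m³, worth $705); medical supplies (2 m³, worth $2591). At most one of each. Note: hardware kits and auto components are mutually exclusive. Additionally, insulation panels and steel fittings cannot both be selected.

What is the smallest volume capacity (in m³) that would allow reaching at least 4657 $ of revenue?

Look for the lowest-volume combination reaching 4657.
steel fittings + medical supplies reaches 5079 using 5 m³.
Below 5 m³ the best achievable stays under 4657.

5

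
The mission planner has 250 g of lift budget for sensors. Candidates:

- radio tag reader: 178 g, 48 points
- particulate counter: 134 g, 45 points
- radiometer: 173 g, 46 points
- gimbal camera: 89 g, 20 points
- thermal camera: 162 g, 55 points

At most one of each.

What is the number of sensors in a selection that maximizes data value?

2

Optimal total is 65.
particulate counter + gimbal camera hits 65 at 223 g.
Every optimal selection uses 2 sensors.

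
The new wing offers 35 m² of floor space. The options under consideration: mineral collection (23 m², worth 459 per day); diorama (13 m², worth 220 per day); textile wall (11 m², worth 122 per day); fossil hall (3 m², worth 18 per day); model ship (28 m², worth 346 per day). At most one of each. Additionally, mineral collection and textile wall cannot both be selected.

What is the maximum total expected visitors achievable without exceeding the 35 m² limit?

477

Density check — mineral collection 19.96, diorama 16.92, model ship 12.36 are the best per m².
Taking mineral collection + fossil hall: 26 m² used, 477 in expected visitors.
Next best is mineral collection at 459 (23 m²) — short by 18.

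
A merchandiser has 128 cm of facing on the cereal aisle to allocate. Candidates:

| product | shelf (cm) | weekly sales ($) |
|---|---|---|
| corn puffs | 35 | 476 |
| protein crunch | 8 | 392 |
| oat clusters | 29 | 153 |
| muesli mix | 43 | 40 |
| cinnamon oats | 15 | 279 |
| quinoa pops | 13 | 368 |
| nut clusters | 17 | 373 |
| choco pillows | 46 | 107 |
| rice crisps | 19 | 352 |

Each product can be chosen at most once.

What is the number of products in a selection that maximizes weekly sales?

The maximum weekly sales within 128 cm is 2240.
corn puffs + protein crunch + cinnamon oats + quinoa pops + nut clusters + rice crisps hits 2240 at 107 cm.
Any selection reaching 2240 contains exactly 6 products.

6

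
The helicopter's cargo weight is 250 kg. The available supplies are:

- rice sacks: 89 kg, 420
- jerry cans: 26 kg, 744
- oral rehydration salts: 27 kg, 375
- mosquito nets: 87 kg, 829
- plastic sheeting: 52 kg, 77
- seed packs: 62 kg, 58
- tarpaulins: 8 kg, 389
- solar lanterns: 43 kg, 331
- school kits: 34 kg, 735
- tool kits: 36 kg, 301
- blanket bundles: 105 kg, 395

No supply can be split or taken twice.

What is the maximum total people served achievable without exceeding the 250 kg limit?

Greedy by ratio would take jerry cans + oral rehydration salts + mosquito nets + tarpaulins + school kits + tool kits: 218 kg used, total 3373.
The 36 kg tied up in tool kits is better spent on solar lanterns — total rises to 3403 (225 kg).
Next best is jerry cans + oral rehydration salts + mosquito nets + tarpaulins + school kits + tool kits at 3373 (218 kg) — short by 30.

3403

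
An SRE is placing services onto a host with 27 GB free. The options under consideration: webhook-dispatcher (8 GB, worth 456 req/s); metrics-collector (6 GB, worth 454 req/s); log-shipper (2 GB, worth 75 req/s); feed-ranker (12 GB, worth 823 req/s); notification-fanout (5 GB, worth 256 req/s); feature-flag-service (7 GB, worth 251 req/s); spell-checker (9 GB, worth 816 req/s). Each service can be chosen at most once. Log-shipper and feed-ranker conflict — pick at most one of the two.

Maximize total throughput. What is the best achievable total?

2093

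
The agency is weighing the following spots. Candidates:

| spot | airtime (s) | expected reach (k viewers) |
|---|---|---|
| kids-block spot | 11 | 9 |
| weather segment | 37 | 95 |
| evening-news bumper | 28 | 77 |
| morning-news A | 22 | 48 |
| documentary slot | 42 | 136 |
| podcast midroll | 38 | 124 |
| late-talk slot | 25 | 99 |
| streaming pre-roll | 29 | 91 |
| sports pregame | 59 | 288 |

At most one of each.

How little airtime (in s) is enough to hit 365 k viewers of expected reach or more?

84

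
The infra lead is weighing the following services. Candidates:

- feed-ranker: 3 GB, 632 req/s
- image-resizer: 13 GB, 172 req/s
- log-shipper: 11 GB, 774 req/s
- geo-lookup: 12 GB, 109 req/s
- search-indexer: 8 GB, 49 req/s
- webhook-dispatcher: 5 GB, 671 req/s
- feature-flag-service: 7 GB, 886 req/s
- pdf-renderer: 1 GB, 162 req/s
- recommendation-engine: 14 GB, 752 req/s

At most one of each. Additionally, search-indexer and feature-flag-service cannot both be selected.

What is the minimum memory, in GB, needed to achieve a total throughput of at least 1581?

Look for the lowest-memory combination reaching 1581.
feed-ranker + feature-flag-service + pdf-renderer: 1680 throughput at 11 GB.
Below 11 GB the best achievable stays under 1581.

11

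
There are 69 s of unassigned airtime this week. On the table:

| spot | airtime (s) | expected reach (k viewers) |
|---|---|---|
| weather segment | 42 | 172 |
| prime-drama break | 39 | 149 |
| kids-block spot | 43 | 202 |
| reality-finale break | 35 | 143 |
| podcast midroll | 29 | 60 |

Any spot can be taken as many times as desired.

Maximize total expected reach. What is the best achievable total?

209

The ratio heuristic lands on kids-block spot (202) but leaves 26 s idle.
The 43 s tied up in kids-block spot is better spent on prime-drama break + podcast midroll — total rises to 209 (68 s).
Nothing else within 69 s beats 209.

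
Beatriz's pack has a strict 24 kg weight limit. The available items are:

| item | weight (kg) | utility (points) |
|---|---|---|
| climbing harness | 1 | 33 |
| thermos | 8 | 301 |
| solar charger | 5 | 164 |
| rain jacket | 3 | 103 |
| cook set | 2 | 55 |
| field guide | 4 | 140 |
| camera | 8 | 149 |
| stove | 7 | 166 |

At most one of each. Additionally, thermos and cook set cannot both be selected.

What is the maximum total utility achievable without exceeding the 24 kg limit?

771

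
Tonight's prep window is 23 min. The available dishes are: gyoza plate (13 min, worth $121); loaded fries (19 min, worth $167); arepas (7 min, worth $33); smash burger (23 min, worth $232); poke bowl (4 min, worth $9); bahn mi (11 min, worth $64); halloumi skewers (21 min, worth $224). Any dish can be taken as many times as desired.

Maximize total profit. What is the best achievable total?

232

Greedy by ratio would take halloumi skewers: 21 min used, total 224.
Dropping halloumi skewers frees 21 min; slotting in smash burger (23 min) lifts the total to 232 at 23 min.
Every other selection either busts 23 min or fails to beat 232.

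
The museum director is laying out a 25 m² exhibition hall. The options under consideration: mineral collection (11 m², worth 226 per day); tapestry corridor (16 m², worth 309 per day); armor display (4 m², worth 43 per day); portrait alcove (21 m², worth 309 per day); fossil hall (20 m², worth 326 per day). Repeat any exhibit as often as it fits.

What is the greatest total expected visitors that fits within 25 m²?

452

2×mineral collection uses 22 of the 25 m² and totals 452.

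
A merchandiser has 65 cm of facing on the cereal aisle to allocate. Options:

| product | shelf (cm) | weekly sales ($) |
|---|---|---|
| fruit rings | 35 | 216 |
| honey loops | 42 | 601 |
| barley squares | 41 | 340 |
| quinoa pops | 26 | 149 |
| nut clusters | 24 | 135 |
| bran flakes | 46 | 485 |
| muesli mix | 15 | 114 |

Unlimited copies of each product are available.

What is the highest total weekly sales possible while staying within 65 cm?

715

Taking honey loops + muesli mix: 57 cm used, 715 in weekly sales.
Every other selection either busts 65 cm or fails to beat 715.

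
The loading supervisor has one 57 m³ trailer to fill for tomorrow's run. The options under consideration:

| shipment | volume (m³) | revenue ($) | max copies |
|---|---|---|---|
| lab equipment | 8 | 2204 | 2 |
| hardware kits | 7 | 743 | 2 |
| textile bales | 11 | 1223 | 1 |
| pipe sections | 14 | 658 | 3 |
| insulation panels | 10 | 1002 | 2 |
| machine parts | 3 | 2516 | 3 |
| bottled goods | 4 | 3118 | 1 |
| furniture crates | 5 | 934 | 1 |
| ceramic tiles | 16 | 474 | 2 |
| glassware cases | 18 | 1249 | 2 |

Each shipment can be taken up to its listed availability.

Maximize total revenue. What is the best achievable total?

Density check — machine parts 838.67, bottled goods 779.50, lab equipment 275.50 are the best per m³.
The ratio heuristic lands on 2×lab equipment + hardware kits + textile bales + 3×machine parts + bottled goods + furniture crates (17974) but leaves 5 m³ idle.
Dropping hardware kits frees 7 m³; slotting in insulation panels (10 m³) lifts the total to 18233 at 55 m³.

18233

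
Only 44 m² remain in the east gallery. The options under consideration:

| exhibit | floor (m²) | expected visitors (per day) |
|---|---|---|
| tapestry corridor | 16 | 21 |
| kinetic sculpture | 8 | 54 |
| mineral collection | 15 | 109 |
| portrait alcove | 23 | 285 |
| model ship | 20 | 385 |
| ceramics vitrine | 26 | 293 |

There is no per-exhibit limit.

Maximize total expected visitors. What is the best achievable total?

770

By expected visitors per m²: model ship 19.25, portrait alcove 12.39, ceramics vitrine 11.27, mineral collection 7.27 lead.
Best packing: 2×model ship — 40 m², 770 total.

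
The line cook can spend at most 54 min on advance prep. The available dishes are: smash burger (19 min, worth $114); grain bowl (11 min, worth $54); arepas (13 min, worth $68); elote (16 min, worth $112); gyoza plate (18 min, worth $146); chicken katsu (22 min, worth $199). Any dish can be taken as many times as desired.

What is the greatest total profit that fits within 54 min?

By profit per min: chicken katsu 9.05, gyoza plate 8.11, elote 7.00, smash burger 6.00 lead.
Greedy by ratio would take 2×chicken katsu: 44 min used, total 398.
Replace 2×chicken katsu with 3×gyoza plate: the trade gains 40 net, giving 438 at 54 min.

438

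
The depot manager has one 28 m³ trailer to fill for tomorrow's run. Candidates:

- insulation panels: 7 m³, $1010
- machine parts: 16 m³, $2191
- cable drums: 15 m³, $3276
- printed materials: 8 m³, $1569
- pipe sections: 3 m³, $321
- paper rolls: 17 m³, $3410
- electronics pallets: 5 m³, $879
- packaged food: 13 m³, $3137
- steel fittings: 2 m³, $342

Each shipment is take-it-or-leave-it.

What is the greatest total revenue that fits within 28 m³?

6413

By revenue per m³: packaged food 241.31, cable drums 218.40, paper rolls 200.59, printed materials 196.12 lead.
Best packing: cable drums + packaged food — 28 m³, 6413 total.
Every other selection either busts 28 m³ or fails to beat 6413.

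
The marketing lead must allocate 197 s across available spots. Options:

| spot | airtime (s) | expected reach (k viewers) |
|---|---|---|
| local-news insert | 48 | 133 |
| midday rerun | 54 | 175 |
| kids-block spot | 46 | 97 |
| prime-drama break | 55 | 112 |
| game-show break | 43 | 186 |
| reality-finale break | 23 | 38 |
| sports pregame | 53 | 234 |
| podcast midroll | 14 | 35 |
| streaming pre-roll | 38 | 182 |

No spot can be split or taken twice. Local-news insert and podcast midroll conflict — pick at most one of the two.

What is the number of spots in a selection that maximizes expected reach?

4

Best achievable expected reach is 777.
One optimal bundle: midday rerun + game-show break + sports pregame + streaming pre-roll (188 s).
Every optimal selection uses 4 spots.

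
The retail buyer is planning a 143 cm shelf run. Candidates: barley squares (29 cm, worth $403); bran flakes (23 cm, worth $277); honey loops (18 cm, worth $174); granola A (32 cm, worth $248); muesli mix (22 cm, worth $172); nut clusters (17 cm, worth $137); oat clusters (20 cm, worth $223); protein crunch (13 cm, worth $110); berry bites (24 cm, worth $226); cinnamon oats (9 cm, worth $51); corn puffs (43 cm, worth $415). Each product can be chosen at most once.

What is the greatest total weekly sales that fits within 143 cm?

1544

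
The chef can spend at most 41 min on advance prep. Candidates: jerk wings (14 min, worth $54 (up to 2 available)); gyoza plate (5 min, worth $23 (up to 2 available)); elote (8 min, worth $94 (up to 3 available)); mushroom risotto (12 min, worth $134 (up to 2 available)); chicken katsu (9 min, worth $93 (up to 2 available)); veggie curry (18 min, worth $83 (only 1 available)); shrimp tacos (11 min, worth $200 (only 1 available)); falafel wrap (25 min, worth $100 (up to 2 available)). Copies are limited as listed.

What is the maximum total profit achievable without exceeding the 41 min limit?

522

Filling by ratio: gyoza plate + 3×elote + shrimp tacos for 505, with 1 min left unused.
Replace gyoza plate and elote with mushroom risotto: the trade gains 17 net, giving 522 at 39 min.
That's the maximum — no swap from here does better than 522.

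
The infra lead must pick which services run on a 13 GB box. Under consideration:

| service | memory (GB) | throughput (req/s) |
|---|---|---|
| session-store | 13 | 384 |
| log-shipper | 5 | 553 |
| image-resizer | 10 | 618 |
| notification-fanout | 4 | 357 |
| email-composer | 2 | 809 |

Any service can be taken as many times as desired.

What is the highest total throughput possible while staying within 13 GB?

6×email-composer uses 12 of the 13 GB and totals 4854.
The spare 1 GB is too small for any remaining service, and no exchange beats 4854.

4854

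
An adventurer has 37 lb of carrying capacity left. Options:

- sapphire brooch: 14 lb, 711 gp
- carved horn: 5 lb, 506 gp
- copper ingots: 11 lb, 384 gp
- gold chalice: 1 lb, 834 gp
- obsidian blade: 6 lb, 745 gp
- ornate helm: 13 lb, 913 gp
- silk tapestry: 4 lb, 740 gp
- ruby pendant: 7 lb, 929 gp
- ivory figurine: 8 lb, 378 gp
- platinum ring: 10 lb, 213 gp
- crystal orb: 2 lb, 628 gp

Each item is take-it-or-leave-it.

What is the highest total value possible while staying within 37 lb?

4789

Greedy by ratio would take carved horn + gold chalice + obsidian blade + silk tapestry + ruby pendant + ivory figurine + crystal orb: 33 lb used, total 4760.
Replace carved horn and ivory figurine with ornate helm: the trade gains 29 net, giving 4789 at 33 lb.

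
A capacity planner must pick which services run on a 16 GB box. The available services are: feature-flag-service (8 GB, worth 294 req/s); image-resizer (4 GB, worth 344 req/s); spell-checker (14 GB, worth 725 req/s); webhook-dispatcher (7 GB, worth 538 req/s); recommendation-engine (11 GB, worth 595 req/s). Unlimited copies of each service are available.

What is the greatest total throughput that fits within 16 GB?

1376

Taking 4×image-resizer: 16 GB used, 1376 in throughput.
That's the maximum — no swap from here does better than 1376.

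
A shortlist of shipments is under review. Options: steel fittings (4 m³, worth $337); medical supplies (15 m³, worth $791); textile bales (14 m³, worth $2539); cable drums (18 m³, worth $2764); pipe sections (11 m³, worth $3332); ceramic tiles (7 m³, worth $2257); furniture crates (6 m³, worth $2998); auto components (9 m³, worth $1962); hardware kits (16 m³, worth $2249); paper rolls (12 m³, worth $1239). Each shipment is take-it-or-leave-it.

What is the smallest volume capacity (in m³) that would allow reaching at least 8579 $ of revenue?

Minimise m³ subject to total revenue ≥ 8579.
Taking pipe sections + ceramic tiles + furniture crates gives 8587 (≥ 8579) for 24 m³.
Any bundle with less than 24 m³ falls short of 8579.

24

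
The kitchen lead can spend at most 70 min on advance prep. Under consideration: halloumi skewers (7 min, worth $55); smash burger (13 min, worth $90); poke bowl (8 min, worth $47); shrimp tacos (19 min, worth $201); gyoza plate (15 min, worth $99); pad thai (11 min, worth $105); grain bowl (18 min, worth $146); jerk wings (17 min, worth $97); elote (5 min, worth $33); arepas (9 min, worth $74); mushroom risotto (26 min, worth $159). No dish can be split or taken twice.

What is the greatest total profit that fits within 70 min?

The ratio heuristic lands on halloumi skewers + shrimp tacos + pad thai + grain bowl + elote + arepas (614) but leaves 1 min idle.
Dropping halloumi skewers and elote frees 12 min; slotting in smash burger (13 min) lifts the total to 616 at 70 min.
Every other selection either busts 70 min or fails to beat 616.

616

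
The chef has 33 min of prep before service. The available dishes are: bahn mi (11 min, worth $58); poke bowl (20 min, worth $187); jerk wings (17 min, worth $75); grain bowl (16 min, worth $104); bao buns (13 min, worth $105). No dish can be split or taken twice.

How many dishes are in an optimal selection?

2

Optimal total is 292.
poke bowl + bao buns hits 292 at 33 min.
All optima have 2 dishes.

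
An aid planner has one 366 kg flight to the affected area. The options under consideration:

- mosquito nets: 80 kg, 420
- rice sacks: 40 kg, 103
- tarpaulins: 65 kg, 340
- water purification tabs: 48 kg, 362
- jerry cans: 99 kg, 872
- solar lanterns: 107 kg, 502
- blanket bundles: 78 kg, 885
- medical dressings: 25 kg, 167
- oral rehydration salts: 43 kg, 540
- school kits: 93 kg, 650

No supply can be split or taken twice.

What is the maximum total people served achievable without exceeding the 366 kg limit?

Water purification tabs + jerry cans + blanket bundles + oral rehydration salts + school kits uses 361 of the 366 kg and totals 3309.
The closest alternative, tarpaulins + water purification tabs + jerry cans + blanket bundles + medical dressings + oral rehydration salts, reaches only 3166.

3309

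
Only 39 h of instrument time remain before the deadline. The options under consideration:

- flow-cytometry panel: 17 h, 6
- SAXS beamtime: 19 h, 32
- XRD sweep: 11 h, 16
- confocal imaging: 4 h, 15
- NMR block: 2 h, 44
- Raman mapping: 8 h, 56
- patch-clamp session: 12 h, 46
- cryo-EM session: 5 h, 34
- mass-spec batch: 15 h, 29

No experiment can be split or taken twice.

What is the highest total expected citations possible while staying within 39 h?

196

Density check — NMR block 22.00, Raman mapping 7.00, cryo-EM session 6.80 are the best per h.
Filling by ratio: confocal imaging + NMR block + Raman mapping + patch-clamp session + cryo-EM session for 195, with 8 h left unused.
Dropping confocal imaging frees 4 h; slotting in XRD sweep (11 h) lifts the total to 196 at 38 h.
An exhaustive check of the 512 subsets confirms 196.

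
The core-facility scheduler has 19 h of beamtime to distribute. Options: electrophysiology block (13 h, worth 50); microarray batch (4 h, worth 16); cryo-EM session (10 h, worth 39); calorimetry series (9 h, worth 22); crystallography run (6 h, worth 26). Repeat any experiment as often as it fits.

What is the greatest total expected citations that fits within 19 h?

78

By expected citations per h: crystallography run 4.33, microarray batch 4.00, cryo-EM session 3.90 lead.
3×crystallography run uses 18 of the 19 h and totals 78.
That's the maximum — no swap from here does better than 78.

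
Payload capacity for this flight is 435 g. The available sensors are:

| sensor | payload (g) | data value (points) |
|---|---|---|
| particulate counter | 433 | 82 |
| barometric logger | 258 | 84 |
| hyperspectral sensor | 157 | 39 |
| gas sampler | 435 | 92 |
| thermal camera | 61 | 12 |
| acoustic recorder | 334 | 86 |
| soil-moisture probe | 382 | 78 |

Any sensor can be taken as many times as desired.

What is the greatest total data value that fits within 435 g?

Taking barometric logger + hyperspectral sensor: 415 g used, 123 in data value.
No other feasible combination exceeds 123.

123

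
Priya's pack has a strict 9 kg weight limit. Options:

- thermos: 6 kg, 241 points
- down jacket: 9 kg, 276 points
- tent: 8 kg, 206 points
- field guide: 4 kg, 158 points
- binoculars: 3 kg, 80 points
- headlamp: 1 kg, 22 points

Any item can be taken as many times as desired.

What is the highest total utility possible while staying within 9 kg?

338

Greedy by ratio would take thermos + binoculars: 9 kg used, total 321.
The 9 kg tied up in thermos and binoculars is better spent on 2×field guide + headlamp — total rises to 338 (9 kg).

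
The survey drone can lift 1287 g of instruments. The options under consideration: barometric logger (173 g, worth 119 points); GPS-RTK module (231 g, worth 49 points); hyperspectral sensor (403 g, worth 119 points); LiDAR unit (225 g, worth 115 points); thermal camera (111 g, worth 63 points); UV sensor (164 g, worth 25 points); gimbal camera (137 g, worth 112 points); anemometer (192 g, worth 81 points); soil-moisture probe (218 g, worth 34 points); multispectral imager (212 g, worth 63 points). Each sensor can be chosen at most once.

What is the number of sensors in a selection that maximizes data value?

Best achievable data value is 609.
barometric logger + hyperspectral sensor + LiDAR unit + thermal camera + gimbal camera + anemometer hits 609 at 1241 g.
Every optimal selection uses 6 sensors.

6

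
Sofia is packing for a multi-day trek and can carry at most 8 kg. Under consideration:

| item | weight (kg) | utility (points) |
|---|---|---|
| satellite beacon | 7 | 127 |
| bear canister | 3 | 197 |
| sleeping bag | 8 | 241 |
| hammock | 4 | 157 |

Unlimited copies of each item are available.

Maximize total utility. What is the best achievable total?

2×bear canister uses 6 of the 8 kg and totals 394.
The spare 2 kg is too small for any remaining item, and no exchange beats 394.

394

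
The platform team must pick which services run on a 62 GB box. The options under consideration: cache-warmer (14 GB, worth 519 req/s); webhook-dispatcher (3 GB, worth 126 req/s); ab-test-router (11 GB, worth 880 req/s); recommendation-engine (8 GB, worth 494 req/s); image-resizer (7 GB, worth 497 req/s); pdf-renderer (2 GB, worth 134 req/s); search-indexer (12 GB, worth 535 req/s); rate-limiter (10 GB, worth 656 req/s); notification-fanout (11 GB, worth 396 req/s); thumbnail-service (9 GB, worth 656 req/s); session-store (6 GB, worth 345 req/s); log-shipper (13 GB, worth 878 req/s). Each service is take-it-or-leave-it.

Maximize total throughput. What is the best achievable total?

Ab-test-router + recommendation-engine + image-resizer + pdf-renderer + rate-limiter + thumbnail-service + log-shipper uses 60 of the 62 GB and totals 4195.
Runner-up webhook-dispatcher + ab-test-router + recommendation-engine + image-resizer + rate-limiter + thumbnail-service + log-shipper tops out at 4187.

4195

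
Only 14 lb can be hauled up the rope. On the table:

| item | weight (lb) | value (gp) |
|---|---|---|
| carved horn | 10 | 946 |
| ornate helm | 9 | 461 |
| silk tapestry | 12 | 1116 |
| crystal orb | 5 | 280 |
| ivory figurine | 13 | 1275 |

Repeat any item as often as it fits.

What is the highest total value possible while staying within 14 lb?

1275

By value per lb: ivory figurine 98.08, carved horn 94.60, silk tapestry 93.00, crystal orb 56.00 lead.
The ratio ordering already packs tightly: ivory figurine, 13 lb, 1275.
The spare 1 lb is too small for any remaining item, and no exchange beats 1275.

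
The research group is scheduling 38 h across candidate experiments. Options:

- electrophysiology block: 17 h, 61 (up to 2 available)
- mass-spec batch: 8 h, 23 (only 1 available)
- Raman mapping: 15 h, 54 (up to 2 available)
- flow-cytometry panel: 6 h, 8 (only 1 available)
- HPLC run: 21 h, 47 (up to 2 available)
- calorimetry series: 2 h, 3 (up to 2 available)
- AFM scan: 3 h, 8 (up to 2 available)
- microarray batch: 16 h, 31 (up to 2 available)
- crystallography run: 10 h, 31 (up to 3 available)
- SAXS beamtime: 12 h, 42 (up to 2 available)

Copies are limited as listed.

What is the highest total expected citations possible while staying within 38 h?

131

Electrophysiology block + Raman mapping + 2×AFM scan uses 38 of the 38 h and totals 131.
Nothing else within 38 h beats 131.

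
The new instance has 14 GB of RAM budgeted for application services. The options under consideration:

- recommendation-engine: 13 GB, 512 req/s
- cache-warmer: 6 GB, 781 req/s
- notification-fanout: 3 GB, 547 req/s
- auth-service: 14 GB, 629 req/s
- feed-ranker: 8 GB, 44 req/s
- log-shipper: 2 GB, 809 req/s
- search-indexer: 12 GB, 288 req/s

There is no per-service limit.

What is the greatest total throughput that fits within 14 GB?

Taking 7×log-shipper: 14 GB used, 5663 in throughput.
That's the maximum — no swap from here does better than 5663.

5663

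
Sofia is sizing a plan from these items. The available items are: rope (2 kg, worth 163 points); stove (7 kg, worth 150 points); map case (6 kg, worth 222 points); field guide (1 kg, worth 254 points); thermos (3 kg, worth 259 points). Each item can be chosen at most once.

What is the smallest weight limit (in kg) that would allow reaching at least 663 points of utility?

6

Minimise kg subject to total utility ≥ 663.
Taking rope + field guide + thermos gives 676 (≥ 663) for 6 kg.
Any bundle with less than 6 kg falls short of 663.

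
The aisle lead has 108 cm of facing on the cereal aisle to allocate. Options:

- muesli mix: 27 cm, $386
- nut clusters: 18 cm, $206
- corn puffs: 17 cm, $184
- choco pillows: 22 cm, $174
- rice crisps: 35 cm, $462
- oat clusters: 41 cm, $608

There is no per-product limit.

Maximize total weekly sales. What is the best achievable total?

Ranking by ratio (weekly sales/cm): oat clusters 14.83, muesli mix 14.30, rice crisps 13.20, nut clusters 11.44.
A density-first pass picks nut clusters + 2×oat clusters — 1422 at 100 cm.
Replace nut clusters and 2×oat clusters with 4×muesli mix: the trade gains 122 net, giving 1544 at 108 cm.
Nothing else within 108 cm beats 1544.

1544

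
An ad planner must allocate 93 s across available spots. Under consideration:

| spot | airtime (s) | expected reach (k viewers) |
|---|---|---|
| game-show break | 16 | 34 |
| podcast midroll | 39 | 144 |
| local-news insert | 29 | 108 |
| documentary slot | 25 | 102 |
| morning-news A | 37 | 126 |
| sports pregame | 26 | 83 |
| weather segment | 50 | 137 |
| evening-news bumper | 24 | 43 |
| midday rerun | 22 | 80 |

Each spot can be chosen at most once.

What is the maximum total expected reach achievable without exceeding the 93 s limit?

Taking podcast midroll + local-news insert + documentary slot: 93 s used, 354 in expected reach.
That's the maximum — no swap from here does better than 354.

354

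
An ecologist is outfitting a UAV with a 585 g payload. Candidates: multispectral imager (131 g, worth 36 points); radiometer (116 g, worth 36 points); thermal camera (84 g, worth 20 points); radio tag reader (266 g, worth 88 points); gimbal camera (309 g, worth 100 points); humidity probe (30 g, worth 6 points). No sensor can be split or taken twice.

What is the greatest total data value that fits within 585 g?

Radio tag reader + gimbal camera uses 575 of the 585 g and totals 188.
Next best is multispectral imager + radiometer + gimbal camera at 172 (556 g) — short by 16.

188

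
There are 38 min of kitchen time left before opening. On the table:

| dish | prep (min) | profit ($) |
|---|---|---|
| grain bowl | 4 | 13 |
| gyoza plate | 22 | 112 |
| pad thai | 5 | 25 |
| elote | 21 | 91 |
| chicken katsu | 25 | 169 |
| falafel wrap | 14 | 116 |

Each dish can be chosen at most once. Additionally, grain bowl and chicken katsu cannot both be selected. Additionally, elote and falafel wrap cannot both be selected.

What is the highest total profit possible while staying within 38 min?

By profit per min: falafel wrap 8.29, chicken katsu 6.76, gyoza plate 5.09 lead.
Gyoza plate + falafel wrap uses 36 of the 38 min and totals 228.
An exhaustive check of the 64 subsets confirms 228.

228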